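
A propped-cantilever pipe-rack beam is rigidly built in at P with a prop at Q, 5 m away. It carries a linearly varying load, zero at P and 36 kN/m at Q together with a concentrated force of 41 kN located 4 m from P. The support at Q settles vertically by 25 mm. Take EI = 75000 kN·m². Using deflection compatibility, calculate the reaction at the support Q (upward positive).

R_Q = 33.36 kN

Take the reaction at Q as the redundant and release it; the primary structure is a cantilever fixed at P.
Downward deflection at the released point Q due to the loads:
  triangular load, peak 36 at the free end: 11w₀L⁴/(120EI) = 2062/EI
  point load 41 at a = 4: Pa²(3L − a)/(6EI) = 1203/EI
  δ_0 = 3265/EI
Flexibility coefficient — unit upward force at Q: δ_{QQ} = L³/(3EI) = 41.67/EI.
With EI = 75000 kN·m²: δ_0 = 0.043536 m and δ_{QQ} = 0.000556 m/kN.
Compatibility — the beam at Q must follow the support down by 0.025 m: δ_0 − R_Q·δ_{QQ} = 0.025, so R_Q = (0.043536 − 0.025)/0.000556 = 33.36 kN.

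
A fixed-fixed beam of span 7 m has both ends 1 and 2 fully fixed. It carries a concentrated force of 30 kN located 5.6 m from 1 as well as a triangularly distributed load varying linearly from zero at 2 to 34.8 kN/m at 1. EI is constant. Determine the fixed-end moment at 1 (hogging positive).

M_1 = 91.98 kN·m

Take the two fixed-end moments M_1, M_2 as redundants; the released structure is the simple span 12.
On the primary (simply-supported) span, the end slopes from the loading are:
  at 1: point load 30 at a = 5.6: Pab(L + b)/(6LEI) = 47.04/EI
  at 2: point load 30 at a = 5.6: Pab(L + a)/(6LEI) = 70.56/EI
  at 1: triangular load, peak 34.8: w₀L³/(45EI) = 265.3/EI
  at 2: triangular load, peak 34.8: 7w₀L³/(360EI) = 232.1/EI
  θ_10 = 312.3/EI,  θ_20 = 302.7/EI
Flexibility coefficients: a unit moment at one end gives L/(3EI) there and L/(6EI) at the far end, so f₁₁ = f₂₂ = 2.333/EI and f₁₂ = f₂₁ = 1.167/EI.
Compatibility — zero rotation at each built-in end:
  2.333 M_1 + 1.167 M_2 = 312.3
  1.167 M_1 + 2.333 M_2 = 302.7
Solving the pair gives M_1 = 91.98 kN·m and M_2 = 83.72 kN·m (hogging).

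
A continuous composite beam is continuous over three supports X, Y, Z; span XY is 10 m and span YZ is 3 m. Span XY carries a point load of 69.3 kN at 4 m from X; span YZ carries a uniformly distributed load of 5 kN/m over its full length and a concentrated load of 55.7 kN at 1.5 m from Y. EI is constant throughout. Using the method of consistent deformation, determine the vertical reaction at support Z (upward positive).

Take M_Y as the redundant. Released structure: two simple spans XY and YZ with a hinge at Y.
Discontinuity in slope at Y on the released structure — sum the simple-span end rotations:
  span XY: point load 69.3 at a = 4: Pab(L + a)/(6LEI) = 388.1/EI
  span YZ: UDL 5: wL³/(24EI) = 5.625/EI
  span YZ: point load 55.7 at a = 1.5: Pab(L + b)/(6LEI) = 31.33/EI
  relative rotation θ_0 = (388.1 + 36.96)/EI = 425/EI
A unit hogging moment at Y produces rotation L₁/(3EI) + L₂/(3EI) = 4.333/EI.
Compatibility: M_Y·(L₁+L₂)/(3EI) = θ_0, giving M_Y = 98.09 kN·m (hogging).
Span YZ, ΣM about Z: R_Y^{YZ}·3 = 106 + 98.09, so R_Y^{YZ} = 68.05 kN and R_Z = 70.7 − 68.05 = 2.655 kN.

R_Z = 2.655 kN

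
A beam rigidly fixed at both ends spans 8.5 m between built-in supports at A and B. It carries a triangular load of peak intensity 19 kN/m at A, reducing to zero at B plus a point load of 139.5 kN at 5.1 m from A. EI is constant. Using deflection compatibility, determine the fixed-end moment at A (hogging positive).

M_A = 182.5 kN·m

Release both end moments; the primary structure is a simply-supported span AB with redundants M_A and M_B.
On the primary (simply-supported) span, the end slopes from the loading are:
  at A: triangular load, peak 19: w₀L³/(45EI) = 259.3/EI
  at B: triangular load, peak 19: 7w₀L³/(360EI) = 226.9/EI
  at A: point load 139.5 at a = 5.1: Pab(L + b)/(6LEI) = 564.4/EI
  at B: point load 139.5 at a = 5.1: Pab(L + a)/(6LEI) = 645/EI
  θ_A0 = 823.7/EI,  θ_B0 = 871.9/EI
Flexibility coefficients: a unit moment at one end gives L/(3EI) there and L/(6EI) at the far end, so f₁₁ = f₂₂ = 2.833/EI and f₁₂ = f₂₁ = 1.417/EI.
Compatibility — zero rotation at each built-in end:
  2.833 M_A + 1.417 M_B = 823.7
  1.417 M_A + 2.833 M_B = 871.9
Solving the pair gives M_A = 182.5 kN·m and M_B = 216.5 kN·m (hogging).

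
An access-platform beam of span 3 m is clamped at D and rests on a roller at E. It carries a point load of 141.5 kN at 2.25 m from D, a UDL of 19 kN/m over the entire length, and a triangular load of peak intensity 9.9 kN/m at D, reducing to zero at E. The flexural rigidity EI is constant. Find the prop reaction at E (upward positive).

Release the roller at E. Primary structure: cantilever fixed at D.
Downward deflection at the released point E due to the loads:
  point load 141.5 at a = 2.25: Pa²(3L − a)/(6EI) = 805.9/EI
  UDL 19: wL⁴/(8EI) = 192.4/EI
  triangular load, peak 9.9 at the fixed end: w₀L⁴/(30EI) = 26.73/EI
  δ_0 = 1025/EI
Tip deflection under a unit load at E: L³/(3EI) = 9/EI.
Compatibility at E: δ_0 − R_E·δ_{EE} = 0, so R_E = 1025/9 = 113.9 kN.

R_E = 113.9 kN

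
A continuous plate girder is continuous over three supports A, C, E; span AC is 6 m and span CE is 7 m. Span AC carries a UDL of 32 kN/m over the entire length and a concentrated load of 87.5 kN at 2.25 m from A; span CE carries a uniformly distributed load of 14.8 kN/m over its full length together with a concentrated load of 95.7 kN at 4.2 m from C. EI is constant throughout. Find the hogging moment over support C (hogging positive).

Take M_C as the redundant. Released structure: two simple spans AC and CE with a hinge at C.
Discontinuity in slope at C on the released structure — sum the simple-span end rotations:
  span AC: UDL 32: wL³/(24EI) = 288/EI
  span AC: point load 87.5 at a = 2.25: Pab(L + a)/(6LEI) = 169.2/EI
  span CE: UDL 14.8: wL³/(24EI) = 211.5/EI
  span CE: point load 95.7 at a = 4.2: Pab(L + b)/(6LEI) = 262.6/EI
  relative rotation θ_0 = (457.2 + 474.1)/EI = 931.3/EI
A unit hogging moment at C produces rotation L₁/(3EI) + L₂/(3EI) = 4.333/EI.
Compatibility: M_C·(L₁+L₂)/(3EI) = θ_0, giving M_C = 214.9 kN·m (hogging).

M_C = 214.9 kN·m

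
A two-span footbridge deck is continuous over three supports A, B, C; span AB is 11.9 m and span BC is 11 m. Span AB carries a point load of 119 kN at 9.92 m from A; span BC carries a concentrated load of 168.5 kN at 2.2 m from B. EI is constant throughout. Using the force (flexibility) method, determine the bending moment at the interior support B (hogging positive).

M_B = 221.8 kN·m

Release continuity at B by inserting a hinge; the redundant is the internal moment M_B. The primary structure is two simply-supported spans AB and BC.
Discontinuity in slope at B on the released structure — sum the simple-span end rotations:
  span AB: point load 119 at a = 9.92: Pab(L + a)/(6LEI) = 714.3/EI
  span BC: point load 168.5 at a = 2.2: Pab(L + b)/(6LEI) = 978.6/EI
  relative rotation θ_0 = (714.3 + 978.6)/EI = 1693/EI
A unit hogging moment at B produces rotation L₁/(3EI) + L₂/(3EI) = 7.633/EI.
Compatibility: M_B·(L₁+L₂)/(3EI) = θ_0, giving M_B = 221.8 kN·m (hogging).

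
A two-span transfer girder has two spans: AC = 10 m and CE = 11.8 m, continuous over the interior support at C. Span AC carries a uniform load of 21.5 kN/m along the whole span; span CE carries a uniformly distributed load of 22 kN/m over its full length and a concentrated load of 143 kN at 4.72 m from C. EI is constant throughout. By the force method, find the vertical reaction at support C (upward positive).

Release continuity at C by inserting a hinge; the redundant is the internal moment M_C. The primary structure is two simply-supported spans AC and CE.
End slopes at the hinge C, treating each span as simply supported:
  span AC: UDL 21.5: wL³/(24EI) = 895.8/EI
  span CE: UDL 22: wL³/(24EI) = 1506/EI
  span CE: point load 143 at a = 4.72: Pab(L + b)/(6LEI) = 1274/EI
  relative rotation θ_0 = (895.8 + 2780)/EI = 3676/EI
A unit hogging moment at C produces rotation L₁/(3EI) + L₂/(3EI) = 7.267/EI.
Slope continuity at C: θ_0 = M_C·7.267/EI, so M_C = 3676/7.267 = 505.9 kN·m (hogging).
Span AC, ΣM about A with M_C applied at C: R_C^{AC}·10 = 1075 + 505.9, so R_C^{AC} = 158.1 kN and R_A = 215 − 158.1 = 56.91 kN.
Span CE, ΣM about E: R_C^{CE}·11.8 = 2544 + 505.9, so R_C^{CE} = 258.5 kN and R_E = 402.6 − 258.5 = 144.1 kN.
R_C = 158.1 + 258.5 = 416.6 kN.

R_C = 416.6 kN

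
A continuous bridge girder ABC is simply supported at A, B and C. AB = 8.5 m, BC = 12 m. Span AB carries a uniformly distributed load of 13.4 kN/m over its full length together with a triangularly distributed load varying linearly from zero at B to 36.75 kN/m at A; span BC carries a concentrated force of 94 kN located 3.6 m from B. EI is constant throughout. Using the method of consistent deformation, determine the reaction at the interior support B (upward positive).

Insert a hinge at B; M_B is the redundant, and each span becomes simply supported.
Rotations at B on the released spans (each span's end-slope, ×1/EI):
  span AB: UDL 13.4: wL³/(24EI) = 342.9/EI
  span AB: triangular load, peak 36.75: 7w₀L³/(360EI) = 438.8/EI
  span BC: point load 94 at a = 3.6: Pab(L + b)/(6LEI) = 805.4/EI
  relative rotation θ_0 = (781.7 + 805.4)/EI = 1587/EI
A unit hogging moment at B produces rotation L₁/(3EI) + L₂/(3EI) = 6.833/EI.
Slope continuity at B: θ_0 = M_B·6.833/EI, so M_B = 1587/6.833 = 232.3 kN·m (hogging).
Span AB, ΣM about A with M_B applied at B: R_B^{AB}·8.5 = 926.6 + 232.3, so R_B^{AB} = 136.3 kN and R_A = 270.1 − 136.3 = 133.8 kN.
Span BC, ΣM about C: R_B^{BC}·12 = 789.6 + 232.3, so R_B^{BC} = 85.16 kN and R_C = 94 − 85.16 = 8.845 kN.
R_B = 136.3 + 85.16 = 221.5 kN.

R_B = 221.5 kN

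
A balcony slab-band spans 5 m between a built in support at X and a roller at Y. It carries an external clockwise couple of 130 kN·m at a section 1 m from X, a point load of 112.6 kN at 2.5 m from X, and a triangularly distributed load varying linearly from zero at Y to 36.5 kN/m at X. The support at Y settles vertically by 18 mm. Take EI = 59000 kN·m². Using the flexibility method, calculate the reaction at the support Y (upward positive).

Remove the prop at Y; the released (primary) structure is a cantilever built in at X.
Downward deflection at the released point Y due to the loads:
  clockwise couple 130 at a = 1: M₀a(2L − a)/(2EI) = 585/EI
  point load 112.6 at a = 2.5: Pa²(3L − a)/(6EI) = 1466/EI
  triangular load, peak 36.5 at the fixed end: w₀L⁴/(30EI) = 760.4/EI
  δ_0 = 2812/EI
Flexibility coefficient — unit upward force at Y: δ_{YY} = L³/(3EI) = 41.67/EI.
With EI = 59000 kN·m²: δ_0 = 0.047654 m and δ_{YY} = 0.000706 m/kN.
Compatibility — the beam at Y must follow the support down by 0.018 m: δ_0 − R_Y·δ_{YY} = 0.018, so R_Y = (0.047654 − 0.018)/0.000706 = 41.99 kN.

R_Y = 41.99 kN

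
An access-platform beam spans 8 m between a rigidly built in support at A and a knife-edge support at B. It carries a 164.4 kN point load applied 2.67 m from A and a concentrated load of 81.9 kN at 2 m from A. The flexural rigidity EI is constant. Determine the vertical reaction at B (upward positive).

R_B = 31.45 kN

Release the roller at B. Primary structure: cantilever fixed at A.
Primary-structure tip deflection at B by superposition:
  point load 164.4 at a = 2.67: Pa²(3L − a)/(6EI) = 4166/EI
  point load 81.9 at a = 2: Pa²(3L − a)/(6EI) = 1201/EI
  δ_0 = 5368/EI
Flexibility coefficient — unit upward force at B: δ_{BB} = L³/(3EI) = 170.7/EI.
The prop prevents deflection at B: R_B = δ_0/δ_{BB} = 5368/170.7 = 31.45 kN.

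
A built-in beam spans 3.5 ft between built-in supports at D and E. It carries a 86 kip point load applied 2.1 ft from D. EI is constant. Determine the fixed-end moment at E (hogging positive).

M_E = 43.34 kip·ft

Take the two fixed-end moments M_D, M_E as redundants; the released structure is the simple span DE.
Simple-span end rotations at D and E under the given loads:
  at D: point load 86 at a = 2.1: Pab(L + b)/(6LEI) = 59/EI
  at E: point load 86 at a = 2.1: Pab(L + a)/(6LEI) = 67.42/EI
  θ_D0 = 59/EI,  θ_E0 = 67.42/EI
Flexibility coefficients: a unit moment at one end gives L/(3EI) there and L/(6EI) at the far end, so f₁₁ = f₂₂ = 1.167/EI and f₁₂ = f₂₁ = 0.5833/EI.
Compatibility — zero rotation at each built-in end:
  1.167 M_D + 0.5833 M_E = 59
  0.5833 M_D + 1.167 M_E = 67.42
Solving the pair gives M_D = 28.9 kip·ft and M_E = 43.34 kip·ft (hogging).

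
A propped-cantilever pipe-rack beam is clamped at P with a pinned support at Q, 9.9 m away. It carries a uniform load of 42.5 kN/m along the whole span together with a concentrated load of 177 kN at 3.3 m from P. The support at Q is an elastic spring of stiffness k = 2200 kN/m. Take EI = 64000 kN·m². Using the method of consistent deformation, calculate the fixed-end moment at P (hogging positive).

M_P = 995.5 kN·m

Remove the prop at Q; the released (primary) structure is a cantilever built in at P.
Deflection at Q on the released cantilever, summing each load's contribution:
  UDL 42.5: wL⁴/(8EI) = 51032/EI
  point load 177 at a = 3.3: Pa²(3L − a)/(6EI) = 8481/EI
  δ_0 = 59513/EI
Tip deflection under a unit load at Q: L³/(3EI) = 323.4/EI.
With EI = 64000 kN·m²: δ_0 = 0.92989 m and δ_{QQ} = 0.005054 m/kN.
Compatibility — the spring shortens by R_Q/k under the reaction it provides: δ_0 − R_Q·δ_{QQ} = R_Q/k. With 1/k = 0.000455 m/kN, R_Q = δ_0 / (δ_{QQ} + 1/k) = 0.92989 / (0.005054 + 0.000455) = 168.8 kN.
Moment equilibrium about P: M_P = Σ(load moments about P) − R_Q·L = 2667 − 168.8×9.9 = 995.5 kN·m.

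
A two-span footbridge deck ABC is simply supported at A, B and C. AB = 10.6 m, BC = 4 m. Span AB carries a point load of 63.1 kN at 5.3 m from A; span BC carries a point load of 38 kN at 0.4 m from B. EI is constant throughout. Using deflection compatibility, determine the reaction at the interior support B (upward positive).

R_B = 98.33 kN

Take M_B as the redundant. Released structure: two simple spans AB and BC with a hinge at B.
End slopes at the hinge B, treating each span as simply supported:
  span AB: point load 63.1 at a = 5.3: Pab(L + a)/(6LEI) = 443.1/EI
  span BC: point load 38 at a = 0.4: Pab(L + b)/(6LEI) = 17.33/EI
  relative rotation θ_0 = (443.1 + 17.33)/EI = 460.4/EI
A unit hogging moment at B produces rotation L₁/(3EI) + L₂/(3EI) = 4.867/EI.
Slope continuity at B: θ_0 = M_B·4.867/EI, so M_B = 460.4/4.867 = 94.61 kN·m (hogging).
Span AB, ΣM about A with M_B applied at B: R_B^{AB}·10.6 = 334.4 + 94.61, so R_B^{AB} = 40.48 kN and R_A = 63.1 − 40.48 = 22.62 kN.
Span BC, ΣM about C: R_B^{BC}·4 = 136.8 + 94.61, so R_B^{BC} = 57.85 kN and R_C = 38 − 57.85 = -19.85 kN.
R_B = 40.48 + 57.85 = 98.33 kN.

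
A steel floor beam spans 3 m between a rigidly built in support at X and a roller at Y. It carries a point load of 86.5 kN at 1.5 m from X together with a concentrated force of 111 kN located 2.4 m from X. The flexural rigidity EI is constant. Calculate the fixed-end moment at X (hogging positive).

M_X = 80.62 kN·m

Choose R_Y as the redundant. The primary structure is the cantilever fixed at X.
Downward deflection at the released point Y due to the loads:
  point load 86.5 at a = 1.5: Pa²(3L − a)/(6EI) = 243.3/EI
  point load 111 at a = 2.4: Pa²(3L − a)/(6EI) = 703.3/EI
  δ_0 = 946.6/EI
Flexibility coefficient — unit upward force at Y: δ_{YY} = L³/(3EI) = 9/EI.
Compatibility at Y: δ_0 − R_Y·δ_{YY} = 0, so R_Y = 946.6/9 = 105.2 kN.
Moment equilibrium about X: M_X = Σ(load moments about X) − R_Y·L = 396.1 − 105.2×3 = 80.62 kN·m.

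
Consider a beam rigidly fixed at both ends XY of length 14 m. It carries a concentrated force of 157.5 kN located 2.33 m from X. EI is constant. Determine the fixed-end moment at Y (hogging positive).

M_Y = 50.91 kN·m

Take the two fixed-end moments M_X, M_Y as redundants; the released structure is the simple span XY.
Simple-span end rotations at X and Y under the given loads:
  at X: point load 157.5 at a = 2.33: Pab(L + b)/(6LEI) = 1309/EI
  at Y: point load 157.5 at a = 2.33: Pab(L + a)/(6LEI) = 832.6/EI
  θ_X0 = 1309/EI,  θ_Y0 = 832.6/EI
Flexibility coefficients: a unit moment at one end gives L/(3EI) there and L/(6EI) at the far end, so f₁₁ = f₂₂ = 4.667/EI and f₁₂ = f₂₁ = 2.333/EI.
Compatibility — zero rotation at each built-in end:
  4.667 M_X + 2.333 M_Y = 1309
  2.333 M_X + 4.667 M_Y = 832.6
Solving the pair gives M_X = 255 kN·m and M_Y = 50.91 kN·m (hogging).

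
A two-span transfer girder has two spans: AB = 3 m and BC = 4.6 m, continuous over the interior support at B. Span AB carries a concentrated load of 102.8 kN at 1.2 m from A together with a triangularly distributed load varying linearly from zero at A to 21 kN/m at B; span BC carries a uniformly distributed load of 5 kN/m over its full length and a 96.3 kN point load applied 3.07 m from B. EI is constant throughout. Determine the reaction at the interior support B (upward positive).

R_B = 145.9 kN

Take M_B as the redundant. Released structure: two simple spans AB and BC with a hinge at B.
Discontinuity in slope at B on the released structure — sum the simple-span end rotations:
  span AB: point load 102.8 at a = 1.2: Pab(L + a)/(6LEI) = 51.81/EI
  span AB: triangular load, peak 21: w₀L³/(45EI) = 12.6/EI
  span BC: UDL 5: wL³/(24EI) = 20.28/EI
  span BC: point load 96.3 at a = 3.07: Pab(L + b)/(6LEI) = 100.5/EI
  relative rotation θ_0 = (64.41 + 120.7)/EI = 185.2/EI
A unit hogging moment at B produces rotation L₁/(3EI) + L₂/(3EI) = 2.533/EI.
Slope continuity at B: θ_0 = M_B·2.533/EI, so M_B = 185.2/2.533 = 73.09 kN·m (hogging).
Span AB, ΣM about A with M_B applied at B: R_B^{AB}·3 = 186.4 + 73.09, so R_B^{AB} = 86.48 kN and R_A = 134.3 − 86.48 = 47.82 kN.
Span BC, ΣM about C: R_B^{BC}·4.6 = 200.2 + 73.09, so R_B^{BC} = 59.42 kN and R_C = 119.3 − 59.42 = 59.88 kN.
R_B = 86.48 + 59.42 = 145.9 kN.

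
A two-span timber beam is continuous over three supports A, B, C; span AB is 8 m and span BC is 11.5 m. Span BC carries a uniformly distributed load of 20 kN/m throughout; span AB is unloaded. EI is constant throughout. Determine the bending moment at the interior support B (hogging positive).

M_B = 195 kN·m

Insert a hinge at B; M_B is the redundant, and each span becomes simply supported.
Discontinuity in slope at B on the released structure — sum the simple-span end rotations:
  span BC: UDL 20: wL³/(24EI) = 1267/EI
  relative rotation θ_0 = (0 + 1267)/EI = 1267/EI
A unit hogging moment at B produces rotation L₁/(3EI) + L₂/(3EI) = 6.5/EI.
Slope continuity at B: θ_0 = M_B·6.5/EI, so M_B = 1267/6.5 = 195 kN·m (hogging).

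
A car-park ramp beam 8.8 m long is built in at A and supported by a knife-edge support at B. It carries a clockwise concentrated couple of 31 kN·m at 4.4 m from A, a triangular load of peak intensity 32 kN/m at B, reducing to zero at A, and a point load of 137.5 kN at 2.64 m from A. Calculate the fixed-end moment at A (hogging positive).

M_A = 356.7 kN·m

Remove the prop at B; the released (primary) structure is a cantilever built in at A.
Downward deflection at the released point B due to the loads:
  clockwise couple 31 at a = 4.4: M₀a(2L − a)/(2EI) = 900.2/EI
  triangular load, peak 32 at the free end: 11w₀L⁴/(120EI) = 17591/EI
  point load 137.5 at a = 2.64: Pa²(3L − a)/(6EI) = 3795/EI
  δ_0 = 22286/EI
Tip deflection under a unit load at B: L³/(3EI) = 227.2/EI.
The prop prevents deflection at B: R_B = δ_0/δ_{BB} = 22286/227.2 = 98.11 kN.
Moment equilibrium about A: M_A = Σ(load moments about A) − R_B·L = 1220 − 98.11×8.8 = 356.7 kN·m.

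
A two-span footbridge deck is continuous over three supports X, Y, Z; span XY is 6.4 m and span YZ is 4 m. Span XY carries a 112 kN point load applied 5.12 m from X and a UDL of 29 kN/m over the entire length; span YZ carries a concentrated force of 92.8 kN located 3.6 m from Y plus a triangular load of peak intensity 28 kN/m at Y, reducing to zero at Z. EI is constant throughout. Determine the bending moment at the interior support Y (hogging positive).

M_Y = 173.4 kN·m

Insert a hinge at Y; M_Y is the redundant, and each span becomes simply supported.
Rotations at Y on the released spans (each span's end-slope, ×1/EI):
  span XY: point load 112 at a = 5.12: Pab(L + a)/(6LEI) = 220.2/EI
  span XY: UDL 29: wL³/(24EI) = 316.8/EI
  span YZ: point load 92.8 at a = 3.6: Pab(L + b)/(6LEI) = 24.5/EI
  span YZ: triangular load, peak 28: w₀L³/(45EI) = 39.82/EI
  relative rotation θ_0 = (537 + 64.32)/EI = 601.3/EI
A unit hogging moment at Y produces rotation L₁/(3EI) + L₂/(3EI) = 3.467/EI.
Slope continuity at Y: θ_0 = M_Y·3.467/EI, so M_Y = 601.3/3.467 = 173.4 kN·m (hogging).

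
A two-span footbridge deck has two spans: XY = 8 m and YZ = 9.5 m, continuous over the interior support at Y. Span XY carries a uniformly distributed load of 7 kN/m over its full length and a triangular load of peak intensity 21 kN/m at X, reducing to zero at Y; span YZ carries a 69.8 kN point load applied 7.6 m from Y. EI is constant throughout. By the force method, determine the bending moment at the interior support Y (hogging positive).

M_Y = 96 kN·m

Take M_Y as the redundant. Released structure: two simple spans XY and YZ with a hinge at Y.
Discontinuity in slope at Y on the released structure — sum the simple-span end rotations:
  span XY: UDL 7: wL³/(24EI) = 149.3/EI
  span XY: triangular load, peak 21: 7w₀L³/(360EI) = 209.1/EI
  span YZ: point load 69.8 at a = 7.6: Pab(L + b)/(6LEI) = 201.6/EI
  relative rotation θ_0 = (358.4 + 201.6)/EI = 560/EI
A unit hogging moment at Y produces rotation L₁/(3EI) + L₂/(3EI) = 5.833/EI.
Slope continuity at Y: θ_0 = M_Y·5.833/EI, so M_Y = 560/5.833 = 96 kN·m (hogging).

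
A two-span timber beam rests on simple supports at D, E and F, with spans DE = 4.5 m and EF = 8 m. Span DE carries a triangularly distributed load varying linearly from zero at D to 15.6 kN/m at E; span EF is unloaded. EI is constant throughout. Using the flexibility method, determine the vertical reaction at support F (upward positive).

R_F = -0.9477 kN

Insert a hinge at E; M_E is the redundant, and each span becomes simply supported.
End slopes at the hinge E, treating each span as simply supported:
  span DE: triangular load, peak 15.6: w₀L³/(45EI) = 31.59/EI
  relative rotation θ_0 = (31.59 + 0)/EI = 31.59/EI
A unit hogging moment at E produces rotation L₁/(3EI) + L₂/(3EI) = 4.167/EI.
Compatibility: M_E·(L₁+L₂)/(3EI) = θ_0, giving M_E = 7.582 kN·m (hogging).
Span EF, ΣM about F: R_E^{EF}·8 = 0 + 7.582, so R_E^{EF} = 0.9477 kN and R_F = 0 − 0.9477 = -0.9477 kN.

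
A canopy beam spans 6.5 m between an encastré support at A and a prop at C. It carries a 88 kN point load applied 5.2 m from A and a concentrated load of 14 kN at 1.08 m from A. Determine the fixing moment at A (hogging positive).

M_A = 66.47 kN·m

Take the reaction at C as the redundant and release it; the primary structure is a cantilever fixed at A.
Primary-structure tip deflection at C by superposition:
  point load 88 at a = 5.2: Pa²(3L − a)/(6EI) = 5671/EI
  point load 14 at a = 1.08: Pa²(3L − a)/(6EI) = 50.13/EI
  δ_0 = 5721/EI
Flexibility coefficient — unit upward force at C: δ_{CC} = L³/(3EI) = 91.54/EI.
The prop prevents deflection at C: R_C = δ_0/δ_{CC} = 5721/91.54 = 62.5 kN.
Moment equilibrium about A: M_A = Σ(load moments about A) − R_C·L = 472.7 − 62.5×6.5 = 66.47 kN·m.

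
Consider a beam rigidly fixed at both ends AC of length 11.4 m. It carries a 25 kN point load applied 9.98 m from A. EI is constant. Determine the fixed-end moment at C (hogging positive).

M_C = 27.21 kN·m

Release both end moments; the primary structure is a simply-supported span AC with redundants M_A and M_C.
On the primary (simply-supported) span, the end slopes from the loading are:
  at A: point load 25 at a = 9.98: Pab(L + b)/(6LEI) = 66.4/EI
  at C: point load 25 at a = 9.98: Pab(L + a)/(6LEI) = 110.7/EI
  θ_A0 = 66.4/EI,  θ_C0 = 110.7/EI
Flexibility coefficients: a unit moment at one end gives L/(3EI) there and L/(6EI) at the far end, so f₁₁ = f₂₂ = 3.8/EI and f₁₂ = f₂₁ = 1.9/EI.
Compatibility — zero rotation at each built-in end:
  3.8 M_A + 1.9 M_C = 66.4
  1.9 M_A + 3.8 M_C = 110.7
Solving the pair gives M_A = 3.871 kN·m and M_C = 27.21 kN·m (hogging).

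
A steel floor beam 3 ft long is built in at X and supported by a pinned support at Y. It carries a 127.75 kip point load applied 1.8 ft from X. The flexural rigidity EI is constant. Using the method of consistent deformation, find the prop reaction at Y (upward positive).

Choose R_Y as the redundant. The primary structure is the cantilever fixed at X.
Free-end deflection of the primary structure under the applied loading (downward +):
  point load 127.75 at a = 1.8: Pa²(3L − a)/(6EI) = 496.7/EI
Tip deflection under a unit load at Y: L³/(3EI) = 9/EI.
Compatibility at Y: δ_0 − R_Y·δ_{YY} = 0, so R_Y = 496.7/9 = 55.19 kip.

R_Y = 55.19 kip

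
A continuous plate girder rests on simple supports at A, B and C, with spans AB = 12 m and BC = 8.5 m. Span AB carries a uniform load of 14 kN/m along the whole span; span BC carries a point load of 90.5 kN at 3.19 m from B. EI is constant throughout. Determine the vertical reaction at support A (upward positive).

R_A = 66.65 kN

Take M_B as the redundant. Released structure: two simple spans AB and BC with a hinge at B.
Rotations at B on the released spans (each span's end-slope, ×1/EI):
  span AB: UDL 14: wL³/(24EI) = 1008/EI
  span BC: point load 90.5 at a = 3.19: Pab(L + b)/(6LEI) = 415.1/EI
  relative rotation θ_0 = (1008 + 415.1)/EI = 1423/EI
A unit hogging moment at B produces rotation L₁/(3EI) + L₂/(3EI) = 6.833/EI.
Slope continuity at B: θ_0 = M_B·6.833/EI, so M_B = 1423/6.833 = 208.3 kN·m (hogging).
Span AB, ΣM about A with M_B applied at B: R_B^{AB}·12 = 1008 + 208.3, so R_B^{AB} = 101.4 kN and R_A = 168 − 101.4 = 66.65 kN.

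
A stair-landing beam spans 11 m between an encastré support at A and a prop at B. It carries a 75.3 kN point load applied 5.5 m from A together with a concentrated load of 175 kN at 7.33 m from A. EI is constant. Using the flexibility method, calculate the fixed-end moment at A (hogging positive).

Take the reaction at B as the redundant and release it; the primary structure is a cantilever fixed at A.
Free-end deflection of the primary structure under the applied loading (downward +):
  point load 75.3 at a = 5.5: Pa²(3L − a)/(6EI) = 10440/EI
  point load 175 at a = 7.33: Pa²(3L − a)/(6EI) = 40227/EI
  δ_0 = 50667/EI
Tip deflection under a unit load at B: L³/(3EI) = 443.7/EI.
The prop prevents deflection at B: R_B = δ_0/δ_{BB} = 50667/443.7 = 114.2 kN.
Moment equilibrium about A: M_A = Σ(load moments about A) − R_B·L = 1697 − 114.2×11 = 440.7 kN·m.

M_A = 440.7 kN·m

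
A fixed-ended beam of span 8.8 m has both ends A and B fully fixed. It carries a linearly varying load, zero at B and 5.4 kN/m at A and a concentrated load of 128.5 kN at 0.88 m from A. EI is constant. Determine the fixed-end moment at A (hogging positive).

Take the two fixed-end moments M_A, M_B as redundants; the released structure is the simple span AB.
On the primary (simply-supported) span, the end slopes from the loading are:
  at A: triangular load, peak 5.4: w₀L³/(45EI) = 81.78/EI
  at B: triangular load, peak 5.4: 7w₀L³/(360EI) = 71.55/EI
  at A: point load 128.5 at a = 0.88: Pab(L + b)/(6LEI) = 283.6/EI
  at B: point load 128.5 at a = 0.88: Pab(L + a)/(6LEI) = 164.2/EI
  θ_A0 = 365.4/EI,  θ_B0 = 235.7/EI
Flexibility coefficients: a unit moment at one end gives L/(3EI) there and L/(6EI) at the far end, so f₁₁ = f₂₂ = 2.933/EI and f₁₂ = f₂₁ = 1.467/EI.
Compatibility — zero rotation at each built-in end:
  2.933 M_A + 1.467 M_B = 365.4
  1.467 M_A + 2.933 M_B = 235.7
Solving the pair gives M_A = 112.5 kN·m and M_B = 24.12 kN·m (hogging).

M_A = 112.5 kN·m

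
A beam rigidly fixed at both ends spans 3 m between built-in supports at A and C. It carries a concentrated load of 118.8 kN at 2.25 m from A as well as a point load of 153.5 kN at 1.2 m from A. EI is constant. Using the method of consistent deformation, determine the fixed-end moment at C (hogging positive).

Take the two fixed-end moments M_A, M_C as redundants; the released structure is the simple span AC.
On the primary (simply-supported) span, the end slopes from the loading are:
  at A: point load 118.8 at a = 2.25: Pab(L + b)/(6LEI) = 41.77/EI
  at C: point load 118.8 at a = 2.25: Pab(L + a)/(6LEI) = 58.47/EI
  at A: point load 153.5 at a = 1.2: Pab(L + b)/(6LEI) = 88.42/EI
  at C: point load 153.5 at a = 1.2: Pab(L + a)/(6LEI) = 77.36/EI
  θ_A0 = 130.2/EI,  θ_C0 = 135.8/EI
Flexibility coefficients: a unit moment at one end gives L/(3EI) there and L/(6EI) at the far end, so f₁₁ = f₂₂ = 1/EI and f₁₂ = f₂₁ = 0.5/EI.
Compatibility — zero rotation at each built-in end:
  1 M_A + 0.5 M_C = 130.2
  0.5 M_A + 1 M_C = 135.8
Solving the pair gives M_A = 83.02 kN·m and M_C = 94.33 kN·m (hogging).

M_C = 94.33 kN·m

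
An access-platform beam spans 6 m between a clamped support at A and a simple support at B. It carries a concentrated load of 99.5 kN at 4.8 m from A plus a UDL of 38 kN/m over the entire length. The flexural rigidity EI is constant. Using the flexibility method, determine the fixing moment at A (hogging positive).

M_A = 228.3 kN·m

Remove the prop at B; the released (primary) structure is a cantilever built in at A.
Free-end deflection of the primary structure under the applied loading (downward +):
  point load 99.5 at a = 4.8: Pa²(3L − a)/(6EI) = 5043/EI
  UDL 38: wL⁴/(8EI) = 6156/EI
  δ_0 = 11199/EI
Tip deflection under a unit load at B: L³/(3EI) = 72/EI.
The prop prevents deflection at B: R_B = δ_0/δ_{BB} = 11199/72 = 155.5 kN.
Moment equilibrium about A: M_A = Σ(load moments about A) − R_B·L = 1162 − 155.5×6 = 228.3 kN·m.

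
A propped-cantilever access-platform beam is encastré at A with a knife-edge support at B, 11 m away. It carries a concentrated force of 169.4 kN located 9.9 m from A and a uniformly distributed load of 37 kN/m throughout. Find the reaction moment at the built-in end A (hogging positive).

M_A = 651.9 kN·m

Choose R_B as the redundant. The primary structure is the cantilever fixed at A.
Downward deflection at the released point B due to the loads:
  point load 169.4 at a = 9.9: Pa²(3L − a)/(6EI) = 63921/EI
  UDL 37: wL⁴/(8EI) = 67715/EI
  δ_0 = 131636/EI
Flexibility coefficient — unit upward force at B: δ_{BB} = L³/(3EI) = 443.7/EI.
Compatibility at B: δ_0 − R_B·δ_{BB} = 0, so R_B = 131636/443.7 = 296.7 kN.
Moment equilibrium about A: M_A = Σ(load moments about A) − R_B·L = 3916 − 296.7×11 = 651.9 kN·m.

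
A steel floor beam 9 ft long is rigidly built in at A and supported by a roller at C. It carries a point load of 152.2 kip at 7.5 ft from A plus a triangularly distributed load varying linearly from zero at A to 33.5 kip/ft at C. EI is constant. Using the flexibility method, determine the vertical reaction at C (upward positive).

Take the reaction at C as the redundant and release it; the primary structure is a cantilever fixed at A.
Free-end deflection of the primary structure under the applied loading (downward +):
  point load 152.2 at a = 7.5: Pa²(3L − a)/(6EI) = 27824/EI
  triangular load, peak 33.5 at the free end: 11w₀L⁴/(120EI) = 20148/EI
  δ_0 = 47972/EI
Tip deflection under a unit load at C: L³/(3EI) = 243/EI.
Compatibility at C: δ_0 − R_C·δ_{CC} = 0, so R_C = 47972/243 = 197.4 kip.

R_C = 197.4 kip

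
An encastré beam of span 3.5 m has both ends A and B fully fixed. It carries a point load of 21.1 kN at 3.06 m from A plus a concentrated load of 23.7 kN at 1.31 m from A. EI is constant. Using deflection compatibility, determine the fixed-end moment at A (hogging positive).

Take the two fixed-end moments M_A, M_B as redundants; the released structure is the simple span AB.
On the primary (simply-supported) span, the end slopes from the loading are:
  at A: point load 21.1 at a = 3.06: Pab(L + b)/(6LEI) = 5.33/EI
  at B: point load 21.1 at a = 3.06: Pab(L + a)/(6LEI) = 8.874/EI
  at A: point load 23.7 at a = 1.31: Pab(L + b)/(6LEI) = 18.42/EI
  at B: point load 23.7 at a = 1.31: Pab(L + a)/(6LEI) = 15.57/EI
  θ_A0 = 23.75/EI,  θ_B0 = 24.45/EI
Flexibility coefficients: a unit moment at one end gives L/(3EI) there and L/(6EI) at the far end, so f₁₁ = f₂₂ = 1.167/EI and f₁₂ = f₂₁ = 0.5833/EI.
Compatibility — zero rotation at each built-in end:
  1.167 M_A + 0.5833 M_B = 23.75
  0.5833 M_A + 1.167 M_B = 24.45
Solving the pair gives M_A = 13.18 kN·m and M_B = 14.37 kN·m (hogging).

M_A = 13.18 kN·m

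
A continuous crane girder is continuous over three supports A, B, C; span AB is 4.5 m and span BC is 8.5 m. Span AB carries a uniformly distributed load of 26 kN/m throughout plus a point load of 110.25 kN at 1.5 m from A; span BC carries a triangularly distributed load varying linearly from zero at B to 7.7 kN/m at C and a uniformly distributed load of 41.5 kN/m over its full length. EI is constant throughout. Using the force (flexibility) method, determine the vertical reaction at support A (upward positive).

Insert a hinge at B; M_B is the redundant, and each span becomes simply supported.
Rotations at B on the released spans (each span's end-slope, ×1/EI):
  span AB: UDL 26: wL³/(24EI) = 98.72/EI
  span AB: point load 110.25 at a = 1.5: Pab(L + a)/(6LEI) = 110.2/EI
  span BC: triangular load, peak 7.7: 7w₀L³/(360EI) = 91.95/EI
  span BC: UDL 41.5: wL³/(24EI) = 1062/EI
  relative rotation θ_0 = (209 + 1154)/EI = 1363/EI
A unit hogging moment at B produces rotation L₁/(3EI) + L₂/(3EI) = 4.333/EI.
Compatibility: M_B·(L₁+L₂)/(3EI) = θ_0, giving M_B = 314.5 kN·m (hogging).
Span AB, ΣM about A with M_B applied at B: R_B^{AB}·4.5 = 428.6 + 314.5, so R_B^{AB} = 165.1 kN and R_A = 227.2 − 165.1 = 62.11 kN.

R_A = 62.11 kN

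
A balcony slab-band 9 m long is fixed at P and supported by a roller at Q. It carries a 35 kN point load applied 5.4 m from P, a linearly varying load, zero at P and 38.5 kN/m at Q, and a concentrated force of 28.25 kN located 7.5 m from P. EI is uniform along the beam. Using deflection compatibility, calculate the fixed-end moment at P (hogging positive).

Take the reaction at Q as the redundant and release it; the primary structure is a cantilever fixed at P.
Deflection at Q on the released cantilever, summing each load's contribution:
  point load 35 at a = 5.4: Pa²(3L − a)/(6EI) = 3674/EI
  triangular load, peak 38.5 at the free end: 11w₀L⁴/(120EI) = 23155/EI
  point load 28.25 at a = 7.5: Pa²(3L − a)/(6EI) = 5164/EI
  δ_0 = 31993/EI
Tip deflection under a unit load at Q: L³/(3EI) = 243/EI.
Compatibility at Q: δ_0 − R_Q·δ_{QQ} = 0, so R_Q = 31993/243 = 131.7 kN.
Moment equilibrium about P: M_P = Σ(load moments about P) − R_Q·L = 1440 − 131.7×9 = 255.4 kN·m.

M_P = 255.4 kN·m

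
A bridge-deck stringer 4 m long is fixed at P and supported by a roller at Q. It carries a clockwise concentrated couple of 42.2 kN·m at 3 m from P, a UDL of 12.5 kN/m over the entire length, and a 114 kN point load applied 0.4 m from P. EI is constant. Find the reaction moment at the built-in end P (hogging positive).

Remove the prop at Q; the released (primary) structure is a cantilever built in at P.
Deflection at Q on the released cantilever, summing each load's contribution:
  clockwise couple 42.2 at a = 3: M₀a(2L − a)/(2EI) = 316.5/EI
  UDL 12.5: wL⁴/(8EI) = 400/EI
  point load 114 at a = 0.4: Pa²(3L − a)/(6EI) = 35.26/EI
  δ_0 = 751.8/EI
Tip deflection under a unit load at Q: L³/(3EI) = 21.33/EI.
The prop prevents deflection at Q: R_Q = δ_0/δ_{QQ} = 751.8/21.33 = 35.24 kN.
Moment equilibrium about P: M_P = Σ(load moments about P) − R_Q·L = 187.8 − 35.24×4 = 46.84 kN·m.

M_P = 46.84 kN·m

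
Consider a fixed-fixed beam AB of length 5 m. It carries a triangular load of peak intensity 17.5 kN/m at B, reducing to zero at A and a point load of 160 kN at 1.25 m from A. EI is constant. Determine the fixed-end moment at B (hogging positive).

Take the two fixed-end moments M_A, M_B as redundants; the released structure is the simple span AB.
Simple-span end rotations at A and B under the given loads:
  at A: triangular load, peak 17.5: 7w₀L³/(360EI) = 42.53/EI
  at B: triangular load, peak 17.5: w₀L³/(45EI) = 48.61/EI
  at A: point load 160 at a = 1.25: Pab(L + b)/(6LEI) = 218.8/EI
  at B: point load 160 at a = 1.25: Pab(L + a)/(6LEI) = 156.2/EI
  θ_A0 = 261.3/EI,  θ_B0 = 204.9/EI
Flexibility coefficients: a unit moment at one end gives L/(3EI) there and L/(6EI) at the far end, so f₁₁ = f₂₂ = 1.667/EI and f₁₂ = f₂₁ = 0.8333/EI.
Compatibility — zero rotation at each built-in end:
  1.667 M_A + 0.8333 M_B = 261.3
  0.8333 M_A + 1.667 M_B = 204.9
Solving the pair gives M_A = 127.1 kN·m and M_B = 59.38 kN·m (hogging).

M_B = 59.38 kN·m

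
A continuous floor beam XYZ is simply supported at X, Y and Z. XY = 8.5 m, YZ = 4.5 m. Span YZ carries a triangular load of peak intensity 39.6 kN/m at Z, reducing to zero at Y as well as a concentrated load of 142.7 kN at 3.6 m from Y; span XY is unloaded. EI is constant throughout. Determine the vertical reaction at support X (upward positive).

R_X = -4.415 kN

Insert a hinge at Y; M_Y is the redundant, and each span becomes simply supported.
End slopes at the hinge Y, treating each span as simply supported:
  span YZ: triangular load, peak 39.6: 7w₀L³/(360EI) = 70.17/EI
  span YZ: point load 142.7 at a = 3.6: Pab(L + b)/(6LEI) = 92.47/EI
  relative rotation θ_0 = (0 + 162.6)/EI = 162.6/EI
A unit hogging moment at Y produces rotation L₁/(3EI) + L₂/(3EI) = 4.333/EI.
Slope continuity at Y: θ_0 = M_Y·4.333/EI, so M_Y = 162.6/4.333 = 37.53 kN·m (hogging).
Span XY, ΣM about X with M_Y applied at Y: R_Y^{XY}·8.5 = 0 + 37.53, so R_Y^{XY} = 4.415 kN and R_X = 0 − 4.415 = -4.415 kN.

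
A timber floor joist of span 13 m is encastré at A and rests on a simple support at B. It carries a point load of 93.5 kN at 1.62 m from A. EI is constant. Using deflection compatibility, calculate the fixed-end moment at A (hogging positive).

Release the roller at B. Primary structure: cantilever fixed at A.
Primary-structure tip deflection at B by superposition:
  point load 93.5 at a = 1.62: Pa²(3L − a)/(6EI) = 1529/EI
Flexibility coefficient — unit upward force at B: δ_{BB} = L³/(3EI) = 732.3/EI.
The prop prevents deflection at B: R_B = δ_0/δ_{BB} = 1529/732.3 = 2.087 kN.
Moment equilibrium about A: M_A = Σ(load moments about A) − R_B·L = 151.5 − 2.087×13 = 124.3 kN·m.

M_A = 124.3 kN·m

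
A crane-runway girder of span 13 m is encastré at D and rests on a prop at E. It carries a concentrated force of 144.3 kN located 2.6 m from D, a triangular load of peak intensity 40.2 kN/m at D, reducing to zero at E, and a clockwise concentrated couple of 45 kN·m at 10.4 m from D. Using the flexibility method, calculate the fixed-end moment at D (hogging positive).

M_D = 703.2 kN·m

Remove the prop at E; the released (primary) structure is a cantilever built in at D.
Primary-structure tip deflection at E by superposition:
  point load 144.3 at a = 2.6: Pa²(3L − a)/(6EI) = 5918/EI
  triangular load, peak 40.2 at the fixed end: w₀L⁴/(30EI) = 38272/EI
  clockwise couple 45 at a = 10.4: M₀a(2L − a)/(2EI) = 3650/EI
  δ_0 = 47840/EI
Tip deflection under a unit load at E: L³/(3EI) = 732.3/EI.
Compatibility at E: δ_0 − R_E·δ_{EE} = 0, so R_E = 47840/732.3 = 65.33 kN.
Moment equilibrium about D: M_D = Σ(load moments about D) − R_E·L = 1552 − 65.33×13 = 703.2 kN·m.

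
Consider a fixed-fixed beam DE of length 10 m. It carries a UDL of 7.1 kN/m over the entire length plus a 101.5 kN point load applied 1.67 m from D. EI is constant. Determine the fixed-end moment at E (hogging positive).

Take the two fixed-end moments M_D, M_E as redundants; the released structure is the simple span DE.
Simple-span end rotations at D and E under the given loads:
  at D: UDL 7.1: wL³/(24EI) = 295.8/EI
  at E: UDL 7.1: wL³/(24EI) = 295.8/EI
  at D: point load 101.5 at a = 1.67: Pab(L + b)/(6LEI) = 431.4/EI
  at E: point load 101.5 at a = 1.67: Pab(L + a)/(6LEI) = 274.6/EI
  θ_D0 = 727.2/EI,  θ_E0 = 570.5/EI
Flexibility coefficients: a unit moment at one end gives L/(3EI) there and L/(6EI) at the far end, so f₁₁ = f₂₂ = 3.333/EI and f₁₂ = f₂₁ = 1.667/EI.
Compatibility — zero rotation at each built-in end:
  3.333 M_D + 1.667 M_E = 727.2
  1.667 M_D + 3.333 M_E = 570.5
Solving the pair gives M_D = 176.8 kN·m and M_E = 82.75 kN·m (hogging).

M_E = 82.75 kN·m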